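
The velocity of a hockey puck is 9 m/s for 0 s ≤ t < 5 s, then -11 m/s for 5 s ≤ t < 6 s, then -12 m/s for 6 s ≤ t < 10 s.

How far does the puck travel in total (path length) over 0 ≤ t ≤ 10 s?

Distance (not displacement) is the total path length: add the absolute areas under v-t.
0–5 s: |9| × 5 = 45 m
5–6 s: |-11| × 1 = 11 m
6–10 s: |-12| × 4 = 48 m
Total distance = 104 m

104 m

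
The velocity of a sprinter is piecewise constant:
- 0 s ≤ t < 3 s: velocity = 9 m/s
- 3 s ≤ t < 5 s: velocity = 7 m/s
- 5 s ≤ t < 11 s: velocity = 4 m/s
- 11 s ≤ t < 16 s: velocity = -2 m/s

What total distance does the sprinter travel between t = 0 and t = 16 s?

75 m

Total distance travelled is ∫|v| dt — sum the magnitudes of each area piece.
0–3 s: |9| × 3 = 27 m
3–5 s: |7| × 2 = 14 m
5–11 s: |4| × 6 = 24 m
11–16 s: |-2| × 5 = 10 m
Total distance = 75 m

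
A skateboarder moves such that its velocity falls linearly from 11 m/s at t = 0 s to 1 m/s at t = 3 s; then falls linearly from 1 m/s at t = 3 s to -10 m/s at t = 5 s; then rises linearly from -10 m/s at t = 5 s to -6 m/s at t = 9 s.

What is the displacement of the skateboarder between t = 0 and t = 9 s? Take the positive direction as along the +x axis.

Net displacement equals the area under the velocity-time graph (areas below the axis count negative).
0–3 s: ½(11 + 1)(3) = 18 m
3–5 s: ½(1 + -10)(2) = -9 m
5–9 s: ½(-10 + -6)(4) = -32 m
Net displacement = -23 m

-23 m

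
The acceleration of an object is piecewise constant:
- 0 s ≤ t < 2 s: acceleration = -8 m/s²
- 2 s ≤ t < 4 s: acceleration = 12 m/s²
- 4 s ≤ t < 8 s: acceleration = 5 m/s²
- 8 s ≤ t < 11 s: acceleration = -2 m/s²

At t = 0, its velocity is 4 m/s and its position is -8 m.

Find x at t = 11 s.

On each constant-a segment, Δv = aΔt and Δx = v₀Δt + ½aΔt²; chain segment to segment.
0–2 s: v starts 4 m/s; Δx = 4·2 + ½·-8·2² = -8 m; v ends -12 m/s.
2–4 s: v starts -12 m/s; Δx = -12·2 + ½·12·2² = 0 m; v ends 12 m/s.
4–8 s: v starts 12 m/s; Δx = 12·4 + ½·5·4² = 88 m; v ends 32 m/s.
8–11 s: v starts 32 m/s; Δx = 32·3 + ½·-2·3² = 87 m; v ends 26 m/s.
x(11) = -8 + Σ Δx = 159 m.

159 m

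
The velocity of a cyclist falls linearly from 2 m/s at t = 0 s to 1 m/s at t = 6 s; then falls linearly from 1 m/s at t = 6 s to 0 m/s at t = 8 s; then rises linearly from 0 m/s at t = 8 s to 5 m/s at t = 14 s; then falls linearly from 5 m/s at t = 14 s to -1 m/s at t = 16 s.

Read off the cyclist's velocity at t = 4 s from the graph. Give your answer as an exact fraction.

4/3 m/s

On 0–6 s the graph is linear from 2 to 1 m/s: v(4) = 2 + (1 − 2)·(4 − 0)/(6 − 0) = 4/3 m/s.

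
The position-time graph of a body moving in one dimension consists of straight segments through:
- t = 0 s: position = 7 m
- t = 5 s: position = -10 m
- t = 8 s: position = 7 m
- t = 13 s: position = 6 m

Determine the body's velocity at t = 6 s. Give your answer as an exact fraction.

17/3 m/s

Velocity is the slope of the x-t graph on 5–8 s: (7 − -10)/(8 − 5) = 17/3 m/s.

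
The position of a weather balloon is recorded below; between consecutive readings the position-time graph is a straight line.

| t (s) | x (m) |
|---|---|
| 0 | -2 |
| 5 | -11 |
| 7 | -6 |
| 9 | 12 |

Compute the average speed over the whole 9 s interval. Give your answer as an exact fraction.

Average speed = (total path length)/(elapsed time); on a piecewise-linear x-t graph the path length is Σ|Δx|.
0–5 s: |Δx| = |-11 − -2| = 9 m
5–7 s: |Δx| = |-6 − -11| = 5 m
7–9 s: |Δx| = |12 − -6| = 18 m
Total path = 32 m; average speed = 32/9 = 32/9 m/s.

32/9 m/s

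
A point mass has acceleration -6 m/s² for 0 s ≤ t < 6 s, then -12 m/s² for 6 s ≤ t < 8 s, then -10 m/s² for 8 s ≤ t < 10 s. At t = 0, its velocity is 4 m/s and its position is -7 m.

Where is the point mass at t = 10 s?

On each constant-a segment, Δv = aΔt and Δx = v₀Δt + ½aΔt²; chain segment to segment.
0–6 s: v starts 4 m/s; Δx = 4·6 + ½·-6·6² = -84 m; v ends -32 m/s.
6–8 s: v starts -32 m/s; Δx = -32·2 + ½·-12·2² = -88 m; v ends -56 m/s.
8–10 s: v starts -56 m/s; Δx = -56·2 + ½·-10·2² = -132 m; v ends -76 m/s.
x(10) = -7 + Σ Δx = -311 m.

-311 m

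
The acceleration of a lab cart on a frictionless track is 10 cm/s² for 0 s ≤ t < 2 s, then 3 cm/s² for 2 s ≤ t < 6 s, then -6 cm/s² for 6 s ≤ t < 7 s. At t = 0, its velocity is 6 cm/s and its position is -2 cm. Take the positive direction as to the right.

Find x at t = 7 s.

193 cm

On each constant-a segment, Δv = aΔt and Δx = v₀Δt + ½aΔt²; chain segment to segment.
0–2 s: v starts 6 cm/s; Δx = 6·2 + ½·10·2² = 32 cm; v ends 26 cm/s.
2–6 s: v starts 26 cm/s; Δx = 26·4 + ½·3·4² = 128 cm; v ends 38 cm/s.
6–7 s: v starts 38 cm/s; Δx = 38·1 + ½·-6·1² = 35 cm; v ends 32 cm/s.
x(7) = -2 + Σ Δx = 193 cm.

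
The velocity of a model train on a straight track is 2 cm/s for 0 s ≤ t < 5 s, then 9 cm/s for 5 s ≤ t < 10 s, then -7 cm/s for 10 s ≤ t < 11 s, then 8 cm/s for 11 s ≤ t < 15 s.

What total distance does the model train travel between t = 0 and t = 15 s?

Distance (not displacement) is the total path length: add the absolute areas under v-t.
0–5 s: |2| × 5 = 10 cm
5–10 s: |9| × 5 = 45 cm
10–11 s: |-7| × 1 = 7 cm
11–15 s: |8| × 4 = 32 cm
Total distance = 94 cm

94 cm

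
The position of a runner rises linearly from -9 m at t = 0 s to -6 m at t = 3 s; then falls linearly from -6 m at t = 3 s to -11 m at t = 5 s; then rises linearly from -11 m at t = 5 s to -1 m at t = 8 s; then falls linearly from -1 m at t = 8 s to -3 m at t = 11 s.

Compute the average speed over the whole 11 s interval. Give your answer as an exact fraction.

Average speed = (total path length)/(elapsed time); on a piecewise-linear x-t graph the path length is Σ|Δx|.
0–3 s: |Δx| = |-6 − -9| = 3 m
3–5 s: |Δx| = |-11 − -6| = 5 m
5–8 s: |Δx| = |-1 − -11| = 10 m
8–11 s: |Δx| = |-3 − -1| = 2 m
Total path = 20 m; average speed = 20/11 = 20/11 m/s.

20/11 m/s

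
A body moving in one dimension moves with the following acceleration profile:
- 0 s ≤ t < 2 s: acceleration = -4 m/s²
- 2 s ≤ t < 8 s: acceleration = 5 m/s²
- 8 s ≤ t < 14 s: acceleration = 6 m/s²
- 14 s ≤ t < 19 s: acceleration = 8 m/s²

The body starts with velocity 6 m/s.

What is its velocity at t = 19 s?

104 m/s

Δv equals the area under the a-t graph; then v = v₀ + Δv.
0–2 s: -4 × 2 = -8 m/s
2–8 s: 5 × 6 = 30 m/s
8–14 s: 6 × 6 = 36 m/s
14–19 s: 8 × 5 = 40 m/s
Δv = 98 m/s, so v(19) = 6 + (98) = 104 m/s.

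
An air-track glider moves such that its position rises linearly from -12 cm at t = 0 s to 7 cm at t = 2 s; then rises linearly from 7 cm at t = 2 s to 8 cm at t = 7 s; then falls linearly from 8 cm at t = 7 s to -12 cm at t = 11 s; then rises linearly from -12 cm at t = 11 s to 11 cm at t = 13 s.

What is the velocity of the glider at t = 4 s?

0.2 cm/s

Velocity is the slope of the x-t graph on 2–7 s: (8 − 7)/(7 − 2) = 0.2 cm/s.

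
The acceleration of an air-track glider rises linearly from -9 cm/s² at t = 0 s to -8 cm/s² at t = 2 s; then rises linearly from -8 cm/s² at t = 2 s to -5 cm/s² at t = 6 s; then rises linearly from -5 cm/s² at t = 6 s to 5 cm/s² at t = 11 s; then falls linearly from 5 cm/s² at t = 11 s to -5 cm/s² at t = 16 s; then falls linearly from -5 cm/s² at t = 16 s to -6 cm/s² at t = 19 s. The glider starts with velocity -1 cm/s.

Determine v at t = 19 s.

-60.5 cm/s

Δv equals the area under the a-t graph; then v = v₀ + Δv.
0–2 s: ½(-9 + -8)(2) = -17 cm/s
2–6 s: ½(-8 + -5)(4) = -26 cm/s
6–11 s: ½(-5 + 5)(5) = 0 cm/s
11–16 s: ½(5 + -5)(5) = 0 cm/s
16–19 s: ½(-5 + -6)(3) = -16.5 cm/s
Δv = -59.5 cm/s, so v(19) = -1 + (-59.5) = -60.5 cm/s.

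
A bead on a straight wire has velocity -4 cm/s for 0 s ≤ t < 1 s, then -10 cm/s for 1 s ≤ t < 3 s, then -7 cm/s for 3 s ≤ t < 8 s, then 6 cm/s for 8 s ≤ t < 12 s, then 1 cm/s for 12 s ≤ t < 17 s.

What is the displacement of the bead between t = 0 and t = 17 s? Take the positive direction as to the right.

-30 cm

Net displacement equals the area under the velocity-time graph (areas below the axis count negative).
0–1 s: -4 × 1 = -4 cm
1–3 s: -10 × 2 = -20 cm
3–8 s: -7 × 5 = -35 cm
8–12 s: 6 × 4 = 24 cm
12–17 s: 1 × 5 = 5 cm
Net displacement = -30 cm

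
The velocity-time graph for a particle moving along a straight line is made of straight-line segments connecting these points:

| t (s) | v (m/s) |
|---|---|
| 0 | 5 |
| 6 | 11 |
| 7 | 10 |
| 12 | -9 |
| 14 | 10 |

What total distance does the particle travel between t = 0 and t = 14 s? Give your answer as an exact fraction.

Distance (not displacement) is the total path length: add the absolute areas under v-t.
0–6 s: |½(5 + 11)(6)| = 48 m
6–7 s: |½(11 + 10)(1)| = 10.5 m
7–12 s: v = 0 at t = 183/19 s; triangle areas 250/19 + 405/38 = 905/38 m
12–14 s: v = 0 at t = 246/19 s; triangle areas 81/19 + 100/19 = 181/19 m
Total distance = 1745/19 m

1745/19 m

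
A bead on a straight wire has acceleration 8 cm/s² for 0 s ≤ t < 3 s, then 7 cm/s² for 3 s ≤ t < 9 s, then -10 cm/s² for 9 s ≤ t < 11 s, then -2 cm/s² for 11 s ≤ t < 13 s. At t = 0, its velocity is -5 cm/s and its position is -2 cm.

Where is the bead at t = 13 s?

On each constant-a segment, Δv = aΔt and Δx = v₀Δt + ½aΔt²; chain segment to segment.
0–3 s: v starts -5 cm/s; Δx = -5·3 + ½·8·3² = 21 cm; v ends 19 cm/s.
3–9 s: v starts 19 cm/s; Δx = 19·6 + ½·7·6² = 240 cm; v ends 61 cm/s.
9–11 s: v starts 61 cm/s; Δx = 61·2 + ½·-10·2² = 102 cm; v ends 41 cm/s.
11–13 s: v starts 41 cm/s; Δx = 41·2 + ½·-2·2² = 78 cm; v ends 37 cm/s.
x(13) = -2 + Σ Δx = 439 cm.

439 cm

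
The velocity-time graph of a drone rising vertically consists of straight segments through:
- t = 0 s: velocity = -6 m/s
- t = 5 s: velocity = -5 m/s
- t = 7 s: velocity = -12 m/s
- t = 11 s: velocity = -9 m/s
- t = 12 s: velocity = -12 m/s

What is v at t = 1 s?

On 0–5 s the graph is linear from -6 to -5 m/s: v(1) = -6 + (-5 − -6)·(1 − 0)/(5 − 0) = -5.8 m/s.

-5.8 m/s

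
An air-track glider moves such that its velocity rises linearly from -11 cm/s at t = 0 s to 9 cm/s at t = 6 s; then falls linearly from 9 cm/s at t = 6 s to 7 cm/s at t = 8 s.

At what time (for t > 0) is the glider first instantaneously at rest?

v changes sign on 0–6 s (from -11 to 9); the graph is linear there, so v = 0 at t = 0 + (11)·(6 − 0)/(9 − -11) = 3.3 s.

t = 3.3 s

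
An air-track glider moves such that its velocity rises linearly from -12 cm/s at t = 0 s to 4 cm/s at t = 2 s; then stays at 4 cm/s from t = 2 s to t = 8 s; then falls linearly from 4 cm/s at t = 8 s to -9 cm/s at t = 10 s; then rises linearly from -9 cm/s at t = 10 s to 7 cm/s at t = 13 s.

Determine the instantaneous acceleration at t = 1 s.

Acceleration is the slope of the v-t graph on 0–2 s: (4 − -12)/(2 − 0) = 8 cm/s².

8 cm/s²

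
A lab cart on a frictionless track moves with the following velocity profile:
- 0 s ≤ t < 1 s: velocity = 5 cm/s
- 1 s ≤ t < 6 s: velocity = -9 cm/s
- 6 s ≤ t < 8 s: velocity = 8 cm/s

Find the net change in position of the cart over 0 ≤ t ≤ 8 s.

Displacement is the signed area under the v-t curve.
0–1 s: 5 × 1 = 5 cm
1–6 s: -9 × 5 = -45 cm
6–8 s: 8 × 2 = 16 cm
Net displacement = -24 cm

-24 cm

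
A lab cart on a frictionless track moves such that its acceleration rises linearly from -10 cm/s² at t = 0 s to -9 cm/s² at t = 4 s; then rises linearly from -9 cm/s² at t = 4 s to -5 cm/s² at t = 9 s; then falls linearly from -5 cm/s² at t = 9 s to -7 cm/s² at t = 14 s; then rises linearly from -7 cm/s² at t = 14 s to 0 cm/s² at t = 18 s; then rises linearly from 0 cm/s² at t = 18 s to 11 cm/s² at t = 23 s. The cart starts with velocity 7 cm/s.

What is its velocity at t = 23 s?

Δv equals the area under the a-t graph; then v = v₀ + Δv.
0–4 s: ½(-10 + -9)(4) = -38 cm/s
4–9 s: ½(-9 + -5)(5) = -35 cm/s
9–14 s: ½(-5 + -7)(5) = -30 cm/s
14–18 s: ½(-7 + 0)(4) = -14 cm/s
18–23 s: ½(0 + 11)(5) = 27.5 cm/s
Δv = -89.5 cm/s, so v(23) = 7 + (-89.5) = -82.5 cm/s.

-82.5 cm/s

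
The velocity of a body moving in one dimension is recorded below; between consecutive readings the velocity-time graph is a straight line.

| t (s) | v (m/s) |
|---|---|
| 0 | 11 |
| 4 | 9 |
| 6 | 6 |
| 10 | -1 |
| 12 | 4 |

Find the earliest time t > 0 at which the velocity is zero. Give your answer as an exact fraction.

v changes sign on 6–10 s (from 6 to -1); the graph is linear there, so v = 0 at t = 6 + (-6)·(10 − 6)/(-1 − 6) = 66/7 s.

t = 66/7 s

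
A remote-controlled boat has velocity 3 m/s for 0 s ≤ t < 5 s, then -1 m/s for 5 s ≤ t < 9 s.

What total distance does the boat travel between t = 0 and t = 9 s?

Total distance travelled is ∫|v| dt — sum the magnitudes of each area piece.
0–5 s: |3| × 5 = 15 m
5–9 s: |-1| × 4 = 4 m
Total distance = 19 m

19 m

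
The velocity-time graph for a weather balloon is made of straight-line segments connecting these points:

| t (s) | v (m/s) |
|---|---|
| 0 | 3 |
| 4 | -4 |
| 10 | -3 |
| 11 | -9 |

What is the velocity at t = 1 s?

On 0–4 s the graph is linear from 3 to -4 m/s: v(1) = 3 + (-4 − 3)·(1 − 0)/(4 − 0) = 1.25 m/s.

1.25 m/s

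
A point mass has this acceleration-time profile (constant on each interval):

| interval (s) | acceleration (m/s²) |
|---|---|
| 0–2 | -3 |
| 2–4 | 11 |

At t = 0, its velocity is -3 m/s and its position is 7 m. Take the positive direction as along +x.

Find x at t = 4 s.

On each constant-a segment, Δv = aΔt and Δx = v₀Δt + ½aΔt²; chain segment to segment.
0–2 s: v starts -3 m/s; Δx = -3·2 + ½·-3·2² = -12 m; v ends -9 m/s.
2–4 s: v starts -9 m/s; Δx = -9·2 + ½·11·2² = 4 m; v ends 13 m/s.
x(4) = 7 + Σ Δx = -1 m.

-1 m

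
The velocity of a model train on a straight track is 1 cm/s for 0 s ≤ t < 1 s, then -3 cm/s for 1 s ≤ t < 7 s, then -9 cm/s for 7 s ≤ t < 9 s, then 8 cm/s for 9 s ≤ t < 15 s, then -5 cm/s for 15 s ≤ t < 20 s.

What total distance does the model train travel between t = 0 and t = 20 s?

Total distance travelled is ∫|v| dt — sum the magnitudes of each area piece.
0–1 s: |1| × 1 = 1 cm
1–7 s: |-3| × 6 = 18 cm
7–9 s: |-9| × 2 = 18 cm
9–15 s: |8| × 6 = 48 cm
15–20 s: |-5| × 5 = 25 cm
Total distance = 110 cm

110 cm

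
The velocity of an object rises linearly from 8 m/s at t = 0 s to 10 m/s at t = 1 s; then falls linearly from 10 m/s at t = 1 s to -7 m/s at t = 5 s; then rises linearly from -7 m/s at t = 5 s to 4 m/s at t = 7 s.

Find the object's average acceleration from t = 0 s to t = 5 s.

-3 m/s²

Average acceleration = Δv/Δt = (-7 − 8)/(5 − 0) = -3 m/s².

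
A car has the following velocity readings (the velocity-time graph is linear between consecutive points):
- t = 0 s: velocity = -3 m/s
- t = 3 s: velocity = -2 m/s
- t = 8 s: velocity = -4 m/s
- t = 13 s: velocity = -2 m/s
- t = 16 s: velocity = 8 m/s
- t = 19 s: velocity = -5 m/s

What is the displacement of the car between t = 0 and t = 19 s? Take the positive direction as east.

Displacement is the signed area under the v-t curve.
0–3 s: ½(-3 + -2)(3) = -7.5 m
3–8 s: ½(-2 + -4)(5) = -15 m
8–13 s: ½(-4 + -2)(5) = -15 m
13–16 s: ½(-2 + 8)(3) = 9 m
16–19 s: ½(8 + -5)(3) = 4.5 m
Net displacement = -24 m

-24 m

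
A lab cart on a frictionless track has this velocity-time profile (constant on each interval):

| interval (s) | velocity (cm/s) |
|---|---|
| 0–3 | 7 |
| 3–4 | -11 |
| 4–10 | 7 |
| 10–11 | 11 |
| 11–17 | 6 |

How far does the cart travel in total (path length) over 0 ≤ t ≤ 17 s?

Total distance travelled is ∫|v| dt — sum the magnitudes of each area piece.
0–3 s: |7| × 3 = 21 cm
3–4 s: |-11| × 1 = 11 cm
4–10 s: |7| × 6 = 42 cm
10–11 s: |11| × 1 = 11 cm
11–17 s: |6| × 6 = 36 cm
Total distance = 121 cm

121 cm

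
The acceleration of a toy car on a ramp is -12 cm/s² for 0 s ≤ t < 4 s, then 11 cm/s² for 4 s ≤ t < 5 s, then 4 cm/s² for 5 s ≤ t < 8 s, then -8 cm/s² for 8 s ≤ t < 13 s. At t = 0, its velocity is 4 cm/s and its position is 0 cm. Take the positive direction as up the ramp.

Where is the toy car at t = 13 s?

-404.5 cm

On each constant-a segment, Δv = aΔt and Δx = v₀Δt + ½aΔt²; chain segment to segment.
0–4 s: v starts 4 cm/s; Δx = 4·4 + ½·-12·4² = -80 cm; v ends -44 cm/s.
4–5 s: v starts -44 cm/s; Δx = -44·1 + ½·11·1² = -38.5 cm; v ends -33 cm/s.
5–8 s: v starts -33 cm/s; Δx = -33·3 + ½·4·3² = -81 cm; v ends -21 cm/s.
8–13 s: v starts -21 cm/s; Δx = -21·5 + ½·-8·5² = -205 cm; v ends -61 cm/s.
x(13) = 0 + Σ Δx = -404.5 cm.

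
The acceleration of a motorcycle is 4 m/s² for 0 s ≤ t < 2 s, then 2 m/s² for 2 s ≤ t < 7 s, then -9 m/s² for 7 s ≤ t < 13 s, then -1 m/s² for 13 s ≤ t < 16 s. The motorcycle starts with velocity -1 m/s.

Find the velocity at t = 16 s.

Δv equals the area under the a-t graph; then v = v₀ + Δv.
0–2 s: 4 × 2 = 8 m/s
2–7 s: 2 × 5 = 10 m/s
7–13 s: -9 × 6 = -54 m/s
13–16 s: -1 × 3 = -3 m/s
Δv = -39 m/s, so v(16) = -1 + (-39) = -40 m/s.

-40 m/s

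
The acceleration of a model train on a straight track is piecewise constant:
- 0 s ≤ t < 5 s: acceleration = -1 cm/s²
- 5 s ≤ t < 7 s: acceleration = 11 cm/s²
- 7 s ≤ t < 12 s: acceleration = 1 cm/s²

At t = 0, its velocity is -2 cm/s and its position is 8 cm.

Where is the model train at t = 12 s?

81 cm

On each constant-a segment, Δv = aΔt and Δx = v₀Δt + ½aΔt²; chain segment to segment.
0–5 s: v starts -2 cm/s; Δx = -2·5 + ½·-1·5² = -22.5 cm; v ends -7 cm/s.
5–7 s: v starts -7 cm/s; Δx = -7·2 + ½·11·2² = 8 cm; v ends 15 cm/s.
7–12 s: v starts 15 cm/s; Δx = 15·5 + ½·1·5² = 87.5 cm; v ends 20 cm/s.
x(12) = 8 + Σ Δx = 81 cm.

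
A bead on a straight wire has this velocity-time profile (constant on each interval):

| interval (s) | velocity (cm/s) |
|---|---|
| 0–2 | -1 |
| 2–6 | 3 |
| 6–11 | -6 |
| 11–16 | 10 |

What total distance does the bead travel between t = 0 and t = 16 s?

Total distance travelled is ∫|v| dt — sum the magnitudes of each area piece.
0–2 s: |-1| × 2 = 2 cm
2–6 s: |3| × 4 = 12 cm
6–11 s: |-6| × 5 = 30 cm
11–16 s: |10| × 5 = 50 cm
Total distance = 94 cm

94 cm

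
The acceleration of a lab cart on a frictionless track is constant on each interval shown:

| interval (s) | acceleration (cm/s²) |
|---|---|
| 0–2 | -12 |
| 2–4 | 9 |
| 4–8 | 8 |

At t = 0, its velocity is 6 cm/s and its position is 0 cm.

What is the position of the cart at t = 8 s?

34 cm

On each constant-a segment, Δv = aΔt and Δx = v₀Δt + ½aΔt²; chain segment to segment.
0–2 s: v starts 6 cm/s; Δx = 6·2 + ½·-12·2² = -12 cm; v ends -18 cm/s.
2–4 s: v starts -18 cm/s; Δx = -18·2 + ½·9·2² = -18 cm; v ends 0 cm/s.
4–8 s: v starts 0 cm/s; Δx = 0·4 + ½·8·4² = 64 cm; v ends 32 cm/s.
x(8) = 0 + Σ Δx = 34 cm.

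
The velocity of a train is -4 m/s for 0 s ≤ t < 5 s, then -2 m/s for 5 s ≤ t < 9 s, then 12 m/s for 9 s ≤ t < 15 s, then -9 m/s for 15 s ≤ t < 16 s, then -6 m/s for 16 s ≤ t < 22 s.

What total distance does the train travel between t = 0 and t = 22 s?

Distance (not displacement) is the total path length: add the absolute areas under v-t.
0–5 s: |-4| × 5 = 20 m
5–9 s: |-2| × 4 = 8 m
9–15 s: |12| × 6 = 72 m
15–16 s: |-9| × 1 = 9 m
16–22 s: |-6| × 6 = 36 m
Total distance = 145 m

145 m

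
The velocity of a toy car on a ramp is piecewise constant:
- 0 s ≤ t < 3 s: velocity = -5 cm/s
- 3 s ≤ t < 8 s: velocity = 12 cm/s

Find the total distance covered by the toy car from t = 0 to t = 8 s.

Distance (not displacement) is the total path length: add the absolute areas under v-t.
0–3 s: |-5| × 3 = 15 cm
3–8 s: |12| × 5 = 60 cm
Total distance = 75 cm

75 cm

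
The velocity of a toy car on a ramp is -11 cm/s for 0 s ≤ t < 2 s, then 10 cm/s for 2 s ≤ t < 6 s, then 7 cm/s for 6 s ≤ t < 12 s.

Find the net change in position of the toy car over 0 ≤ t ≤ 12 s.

60 cm

Displacement is the signed area under the v-t curve.
0–2 s: -11 × 2 = -22 cm
2–6 s: 10 × 4 = 40 cm
6–12 s: 7 × 6 = 42 cm
Net displacement = 60 cm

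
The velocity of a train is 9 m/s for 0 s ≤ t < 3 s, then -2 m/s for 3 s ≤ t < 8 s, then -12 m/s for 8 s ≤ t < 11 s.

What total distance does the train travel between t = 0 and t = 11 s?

Distance (not displacement) is the total path length: add the absolute areas under v-t.
0–3 s: |9| × 3 = 27 m
3–8 s: |-2| × 5 = 10 m
8–11 s: |-12| × 3 = 36 m
Total distance = 73 m

73 m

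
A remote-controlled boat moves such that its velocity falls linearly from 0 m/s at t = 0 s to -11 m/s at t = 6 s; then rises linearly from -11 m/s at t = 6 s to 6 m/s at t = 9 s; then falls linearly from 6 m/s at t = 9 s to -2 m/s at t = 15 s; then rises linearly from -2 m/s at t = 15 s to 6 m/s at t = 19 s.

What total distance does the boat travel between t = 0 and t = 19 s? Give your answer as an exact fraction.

Total distance travelled is ∫|v| dt — sum the magnitudes of each area piece.
0–6 s: |½(0 + -11)(6)| = 33 m
6–9 s: v = 0 at t = 135/17 s; triangle areas 363/34 + 54/17 = 471/34 m
9–15 s: v = 0 at t = 13.5 s; triangle areas 13.5 + 1.5 = 15 m
15–19 s: v = 0 at t = 16 s; triangle areas 1 + 9 = 10 m
Total distance = 2443/34 m

2443/34 m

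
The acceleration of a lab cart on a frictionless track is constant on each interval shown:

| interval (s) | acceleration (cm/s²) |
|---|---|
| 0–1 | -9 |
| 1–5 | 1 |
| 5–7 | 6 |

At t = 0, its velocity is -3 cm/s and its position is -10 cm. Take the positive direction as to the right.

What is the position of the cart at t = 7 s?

-61.5 cm

On each constant-a segment, Δv = aΔt and Δx = v₀Δt + ½aΔt²; chain segment to segment.
0–1 s: v starts -3 cm/s; Δx = -3·1 + ½·-9·1² = -7.5 cm; v ends -12 cm/s.
1–5 s: v starts -12 cm/s; Δx = -12·4 + ½·1·4² = -40 cm; v ends -8 cm/s.
5–7 s: v starts -8 cm/s; Δx = -8·2 + ½·6·2² = -4 cm; v ends 4 cm/s.
x(7) = -10 + Σ Δx = -61.5 cm.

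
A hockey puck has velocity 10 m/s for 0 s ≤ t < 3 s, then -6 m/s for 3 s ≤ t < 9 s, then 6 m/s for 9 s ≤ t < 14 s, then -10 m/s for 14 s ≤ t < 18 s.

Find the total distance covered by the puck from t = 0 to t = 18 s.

Total distance travelled is ∫|v| dt — sum the magnitudes of each area piece.
0–3 s: |10| × 3 = 30 m
3–9 s: |-6| × 6 = 36 m
9–14 s: |6| × 5 = 30 m
14–18 s: |-10| × 4 = 40 m
Total distance = 136 m

136 m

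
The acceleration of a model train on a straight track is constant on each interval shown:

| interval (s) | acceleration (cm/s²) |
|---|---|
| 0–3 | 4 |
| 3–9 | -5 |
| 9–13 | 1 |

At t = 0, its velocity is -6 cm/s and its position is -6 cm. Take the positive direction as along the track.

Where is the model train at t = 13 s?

On each constant-a segment, Δv = aΔt and Δx = v₀Δt + ½aΔt²; chain segment to segment.
0–3 s: v starts -6 cm/s; Δx = -6·3 + ½·4·3² = 0 cm; v ends 6 cm/s.
3–9 s: v starts 6 cm/s; Δx = 6·6 + ½·-5·6² = -54 cm; v ends -24 cm/s.
9–13 s: v starts -24 cm/s; Δx = -24·4 + ½·1·4² = -88 cm; v ends -20 cm/s.
x(13) = -6 + Σ Δx = -148 cm.

-148 cm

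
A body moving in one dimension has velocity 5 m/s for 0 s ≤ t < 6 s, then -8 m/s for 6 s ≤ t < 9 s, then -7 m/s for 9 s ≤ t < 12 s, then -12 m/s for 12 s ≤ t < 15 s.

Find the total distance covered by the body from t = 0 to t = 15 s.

Distance (not displacement) is the total path length: add the absolute areas under v-t.
0–6 s: |5| × 6 = 30 m
6–9 s: |-8| × 3 = 24 m
9–12 s: |-7| × 3 = 21 m
12–15 s: |-12| × 3 = 36 m
Total distance = 111 m

111 m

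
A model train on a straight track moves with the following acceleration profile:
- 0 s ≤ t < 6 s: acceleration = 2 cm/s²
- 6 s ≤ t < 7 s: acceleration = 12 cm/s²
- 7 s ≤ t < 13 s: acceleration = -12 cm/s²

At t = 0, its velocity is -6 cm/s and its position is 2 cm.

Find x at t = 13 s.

-94 cm

On each constant-a segment, Δv = aΔt and Δx = v₀Δt + ½aΔt²; chain segment to segment.
0–6 s: v starts -6 cm/s; Δx = -6·6 + ½·2·6² = 0 cm; v ends 6 cm/s.
6–7 s: v starts 6 cm/s; Δx = 6·1 + ½·12·1² = 12 cm; v ends 18 cm/s.
7–13 s: v starts 18 cm/s; Δx = 18·6 + ½·-12·6² = -108 cm; v ends -54 cm/s.
x(13) = 2 + Σ Δx = -94 cm.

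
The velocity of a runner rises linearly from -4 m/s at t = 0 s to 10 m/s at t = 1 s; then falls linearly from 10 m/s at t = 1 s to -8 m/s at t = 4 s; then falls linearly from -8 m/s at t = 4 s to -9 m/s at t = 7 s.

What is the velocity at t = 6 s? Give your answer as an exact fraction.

-26/3 m/s

On 4–7 s the graph is linear from -8 to -9 m/s: v(6) = -8 + (-9 − -8)·(6 − 4)/(7 − 4) = -26/3 m/s.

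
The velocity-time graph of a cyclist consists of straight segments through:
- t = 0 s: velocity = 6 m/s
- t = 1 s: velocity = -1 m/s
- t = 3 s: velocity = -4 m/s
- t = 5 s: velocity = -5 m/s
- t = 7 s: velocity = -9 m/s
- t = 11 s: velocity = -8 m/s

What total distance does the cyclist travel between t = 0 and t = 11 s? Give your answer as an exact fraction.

905/14 m

Total distance travelled is ∫|v| dt — sum the magnitudes of each area piece.
0–1 s: v = 0 at t = 6/7 s; triangle areas 18/7 + 1/14 = 37/14 m
1–3 s: |½(-1 + -4)(2)| = 5 m
3–5 s: |½(-4 + -5)(2)| = 9 m
5–7 s: |½(-5 + -9)(2)| = 14 m
7–11 s: |½(-9 + -8)(4)| = 34 m
Total distance = 905/14 m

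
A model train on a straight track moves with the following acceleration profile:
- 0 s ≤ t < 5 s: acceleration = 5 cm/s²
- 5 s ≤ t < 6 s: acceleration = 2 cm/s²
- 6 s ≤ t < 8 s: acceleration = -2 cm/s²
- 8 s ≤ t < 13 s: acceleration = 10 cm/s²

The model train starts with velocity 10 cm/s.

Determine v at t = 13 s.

Δv equals the area under the a-t graph; then v = v₀ + Δv.
0–5 s: 5 × 5 = 25 cm/s
5–6 s: 2 × 1 = 2 cm/s
6–8 s: -2 × 2 = -4 cm/s
8–13 s: 10 × 5 = 50 cm/s
Δv = 73 cm/s, so v(13) = 10 + (73) = 83 cm/s.

83 cm/s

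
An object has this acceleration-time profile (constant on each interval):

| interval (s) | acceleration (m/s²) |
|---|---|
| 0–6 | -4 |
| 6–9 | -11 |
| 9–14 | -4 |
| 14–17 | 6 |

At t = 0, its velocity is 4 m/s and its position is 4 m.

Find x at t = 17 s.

On each constant-a segment, Δv = aΔt and Δx = v₀Δt + ½aΔt²; chain segment to segment.
0–6 s: v starts 4 m/s; Δx = 4·6 + ½·-4·6² = -48 m; v ends -20 m/s.
6–9 s: v starts -20 m/s; Δx = -20·3 + ½·-11·3² = -109.5 m; v ends -53 m/s.
9–14 s: v starts -53 m/s; Δx = -53·5 + ½·-4·5² = -315 m; v ends -73 m/s.
14–17 s: v starts -73 m/s; Δx = -73·3 + ½·6·3² = -192 m; v ends -55 m/s.
x(17) = 4 + Σ Δx = -660.5 m.

-660.5 m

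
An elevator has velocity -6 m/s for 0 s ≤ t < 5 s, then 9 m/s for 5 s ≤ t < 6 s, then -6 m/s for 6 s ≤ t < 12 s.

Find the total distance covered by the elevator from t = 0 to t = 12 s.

75 m

Total distance travelled is ∫|v| dt — sum the magnitudes of each area piece.
0–5 s: |-6| × 5 = 30 m
5–6 s: |9| × 1 = 9 m
6–12 s: |-6| × 6 = 36 m
Total distance = 75 m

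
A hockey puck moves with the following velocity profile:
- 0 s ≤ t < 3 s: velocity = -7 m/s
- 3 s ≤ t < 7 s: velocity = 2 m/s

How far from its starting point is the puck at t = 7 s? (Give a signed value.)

Displacement is the signed area under the v-t curve.
0–3 s: -7 × 3 = -21 m
3–7 s: 2 × 4 = 8 m
Net displacement = -13 m

-13 m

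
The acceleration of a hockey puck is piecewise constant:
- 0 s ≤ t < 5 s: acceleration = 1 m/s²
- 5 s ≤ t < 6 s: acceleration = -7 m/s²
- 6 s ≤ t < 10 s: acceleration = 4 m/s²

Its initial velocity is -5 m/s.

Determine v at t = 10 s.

Δv equals the area under the a-t graph; then v = v₀ + Δv.
0–5 s: 1 × 5 = 5 m/s
5–6 s: -7 × 1 = -7 m/s
6–10 s: 4 × 4 = 16 m/s
Δv = 14 m/s, so v(10) = -5 + (14) = 9 m/s.

9 m/s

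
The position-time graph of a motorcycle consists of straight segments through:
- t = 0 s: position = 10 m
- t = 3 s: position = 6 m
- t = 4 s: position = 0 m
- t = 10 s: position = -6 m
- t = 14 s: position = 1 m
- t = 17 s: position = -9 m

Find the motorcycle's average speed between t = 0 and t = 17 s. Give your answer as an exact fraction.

33/17 m/s

Average speed = (total path length)/(elapsed time); on a piecewise-linear x-t graph the path length is Σ|Δx|.
0–3 s: |Δx| = |6 − 10| = 4 m
3–4 s: |Δx| = |0 − 6| = 6 m
4–10 s: |Δx| = |-6 − 0| = 6 m
10–14 s: |Δx| = |1 − -6| = 7 m
14–17 s: |Δx| = |-9 − 1| = 10 m
Total path = 33 m; average speed = 33/17 = 33/17 m/s.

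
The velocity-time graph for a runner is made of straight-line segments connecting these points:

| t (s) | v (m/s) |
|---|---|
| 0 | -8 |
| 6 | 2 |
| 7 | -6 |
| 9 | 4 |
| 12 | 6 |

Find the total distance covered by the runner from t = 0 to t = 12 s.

Total distance travelled is ∫|v| dt — sum the magnitudes of each area piece.
0–6 s: v = 0 at t = 4.8 s; triangle areas 19.2 + 1.2 = 20.4 m
6–7 s: v = 0 at t = 6.25 s; triangle areas 0.25 + 2.25 = 2.5 m
7–9 s: v = 0 at t = 8.2 s; triangle areas 3.6 + 1.6 = 5.2 m
9–12 s: |½(4 + 6)(3)| = 15 m
Total distance = 43.1 m

43.1 m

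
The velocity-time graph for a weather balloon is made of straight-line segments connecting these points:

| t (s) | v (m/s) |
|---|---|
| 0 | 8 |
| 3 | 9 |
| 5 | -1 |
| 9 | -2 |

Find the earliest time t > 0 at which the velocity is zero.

v changes sign on 3–5 s (from 9 to -1); the graph is linear there, so v = 0 at t = 3 + (-9)·(5 − 3)/(-1 − 9) = 4.8 s.

t = 4.8 s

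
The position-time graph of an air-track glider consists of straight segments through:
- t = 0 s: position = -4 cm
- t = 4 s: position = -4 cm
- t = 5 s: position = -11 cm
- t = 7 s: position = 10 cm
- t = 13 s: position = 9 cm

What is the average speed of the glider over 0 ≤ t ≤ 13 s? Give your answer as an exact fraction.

Average speed = (total path length)/(elapsed time); on a piecewise-linear x-t graph the path length is Σ|Δx|.
0–4 s: |Δx| = |-4 − -4| = 0 cm
4–5 s: |Δx| = |-11 − -4| = 7 cm
5–7 s: |Δx| = |10 − -11| = 21 cm
7–13 s: |Δx| = |9 − 10| = 1 cm
Total path = 29 cm; average speed = 29/13 = 29/13 cm/s.

29/13 cm/s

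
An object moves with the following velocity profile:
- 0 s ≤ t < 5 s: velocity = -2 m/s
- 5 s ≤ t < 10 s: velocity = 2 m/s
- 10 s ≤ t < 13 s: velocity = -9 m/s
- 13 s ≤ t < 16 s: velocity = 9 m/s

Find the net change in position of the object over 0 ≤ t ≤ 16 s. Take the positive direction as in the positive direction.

Displacement is the signed area under the v-t curve.
0–5 s: -2 × 5 = -10 m
5–10 s: 2 × 5 = 10 m
10–13 s: -9 × 3 = -27 m
13–16 s: 9 × 3 = 27 m
Net displacement = 0 m

0 m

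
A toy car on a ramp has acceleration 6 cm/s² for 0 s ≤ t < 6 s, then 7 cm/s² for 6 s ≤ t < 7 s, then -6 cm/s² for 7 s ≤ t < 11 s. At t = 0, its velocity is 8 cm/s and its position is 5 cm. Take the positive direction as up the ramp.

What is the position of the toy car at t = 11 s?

364.5 cm

On each constant-a segment, Δv = aΔt and Δx = v₀Δt + ½aΔt²; chain segment to segment.
0–6 s: v starts 8 cm/s; Δx = 8·6 + ½·6·6² = 156 cm; v ends 44 cm/s.
6–7 s: v starts 44 cm/s; Δx = 44·1 + ½·7·1² = 47.5 cm; v ends 51 cm/s.
7–11 s: v starts 51 cm/s; Δx = 51·4 + ½·-6·4² = 156 cm; v ends 27 cm/s.
x(11) = 5 + Σ Δx = 364.5 cm.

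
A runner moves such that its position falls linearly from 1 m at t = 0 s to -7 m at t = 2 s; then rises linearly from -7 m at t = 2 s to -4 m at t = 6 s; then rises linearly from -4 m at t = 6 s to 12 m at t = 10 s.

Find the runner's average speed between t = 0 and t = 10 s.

2.7 m/s

Average speed = (total path length)/(elapsed time); on a piecewise-linear x-t graph the path length is Σ|Δx|.
0–2 s: |Δx| = |-7 − 1| = 8 m
2–6 s: |Δx| = |-4 − -7| = 3 m
6–10 s: |Δx| = |12 − -4| = 16 m
Total path = 27 m; average speed = 27/10 = 2.7 m/s.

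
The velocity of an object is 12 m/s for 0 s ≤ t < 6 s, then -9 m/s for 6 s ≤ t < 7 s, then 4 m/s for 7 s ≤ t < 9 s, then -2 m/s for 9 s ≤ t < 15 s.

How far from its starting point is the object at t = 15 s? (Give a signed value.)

59 m

Displacement is the signed area under the v-t curve.
0–6 s: 12 × 6 = 72 m
6–7 s: -9 × 1 = -9 m
7–9 s: 4 × 2 = 8 m
9–15 s: -2 × 6 = -12 m
Net displacement = 59 m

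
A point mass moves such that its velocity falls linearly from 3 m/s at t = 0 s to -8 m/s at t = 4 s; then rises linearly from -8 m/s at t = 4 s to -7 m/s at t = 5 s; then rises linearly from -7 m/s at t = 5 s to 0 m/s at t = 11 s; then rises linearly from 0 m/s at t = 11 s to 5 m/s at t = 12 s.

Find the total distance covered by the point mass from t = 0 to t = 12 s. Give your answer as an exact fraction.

487/11 m

Distance (not displacement) is the total path length: add the absolute areas under v-t.
0–4 s: v = 0 at t = 12/11 s; triangle areas 18/11 + 128/11 = 146/11 m
4–5 s: |½(-8 + -7)(1)| = 7.5 m
5–11 s: |½(-7 + 0)(6)| = 21 m
11–12 s: |½(0 + 5)(1)| = 2.5 m
Total distance = 487/11 m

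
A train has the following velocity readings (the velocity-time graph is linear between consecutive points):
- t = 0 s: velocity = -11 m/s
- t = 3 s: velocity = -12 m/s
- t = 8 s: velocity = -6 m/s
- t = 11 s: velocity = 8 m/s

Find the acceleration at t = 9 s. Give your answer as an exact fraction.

Acceleration is the slope of the v-t graph on 8–11 s: (8 − -6)/(11 − 8) = 14/3 m/s².

14/3 m/s²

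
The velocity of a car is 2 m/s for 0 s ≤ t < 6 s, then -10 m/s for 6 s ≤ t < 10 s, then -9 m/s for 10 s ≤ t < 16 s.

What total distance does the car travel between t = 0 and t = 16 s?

Distance (not displacement) is the total path length: add the absolute areas under v-t.
0–6 s: |2| × 6 = 12 m
6–10 s: |-10| × 4 = 40 m
10–16 s: |-9| × 6 = 54 m
Total distance = 106 m

106 m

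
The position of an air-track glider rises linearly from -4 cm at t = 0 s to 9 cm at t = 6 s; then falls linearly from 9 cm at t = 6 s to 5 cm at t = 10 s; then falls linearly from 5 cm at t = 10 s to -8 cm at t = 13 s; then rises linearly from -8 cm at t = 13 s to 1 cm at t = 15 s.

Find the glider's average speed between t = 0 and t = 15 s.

2.6 cm/s

Average speed = (total path length)/(elapsed time); on a piecewise-linear x-t graph the path length is Σ|Δx|.
0–6 s: |Δx| = |9 − -4| = 13 cm
6–10 s: |Δx| = |5 − 9| = 4 cm
10–13 s: |Δx| = |-8 − 5| = 13 cm
13–15 s: |Δx| = |1 − -8| = 9 cm
Total path = 39 cm; average speed = 39/15 = 2.6 cm/s.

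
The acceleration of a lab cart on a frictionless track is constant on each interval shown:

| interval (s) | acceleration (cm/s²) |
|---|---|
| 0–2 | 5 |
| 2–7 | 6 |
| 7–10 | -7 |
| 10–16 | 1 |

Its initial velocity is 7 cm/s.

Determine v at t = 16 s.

32 cm/s

Δv equals the area under the a-t graph; then v = v₀ + Δv.
0–2 s: 5 × 2 = 10 cm/s
2–7 s: 6 × 5 = 30 cm/s
7–10 s: -7 × 3 = -21 cm/s
10–16 s: 1 × 6 = 6 cm/s
Δv = 25 cm/s, so v(16) = 7 + (25) = 32 cm/s.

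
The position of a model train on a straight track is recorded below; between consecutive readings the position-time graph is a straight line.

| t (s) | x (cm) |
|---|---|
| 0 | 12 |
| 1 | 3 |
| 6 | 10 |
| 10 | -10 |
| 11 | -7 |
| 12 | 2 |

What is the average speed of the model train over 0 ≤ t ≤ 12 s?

Average speed = (total path length)/(elapsed time); on a piecewise-linear x-t graph the path length is Σ|Δx|.
0–1 s: |Δx| = |3 − 12| = 9 cm
1–6 s: |Δx| = |10 − 3| = 7 cm
6–10 s: |Δx| = |-10 − 10| = 20 cm
10–11 s: |Δx| = |-7 − -10| = 3 cm
11–12 s: |Δx| = |2 − -7| = 9 cm
Total path = 48 cm; average speed = 48/12 = 4 cm/s.

4 cm/s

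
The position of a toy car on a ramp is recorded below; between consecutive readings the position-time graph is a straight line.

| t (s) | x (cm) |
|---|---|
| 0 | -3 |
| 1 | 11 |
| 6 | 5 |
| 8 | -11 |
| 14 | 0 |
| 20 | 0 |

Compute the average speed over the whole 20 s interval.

2.35 cm/s

Average speed = (total path length)/(elapsed time); on a piecewise-linear x-t graph the path length is Σ|Δx|.
0–1 s: |Δx| = |11 − -3| = 14 cm
1–6 s: |Δx| = |5 − 11| = 6 cm
6–8 s: |Δx| = |-11 − 5| = 16 cm
8–14 s: |Δx| = |0 − -11| = 11 cm
14–20 s: |Δx| = |0 − 0| = 0 cm
Total path = 47 cm; average speed = 47/20 = 2.35 cm/s.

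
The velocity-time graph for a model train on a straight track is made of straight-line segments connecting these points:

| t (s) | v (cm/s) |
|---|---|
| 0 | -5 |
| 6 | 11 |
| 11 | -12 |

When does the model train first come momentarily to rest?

t = 1.875 s

v changes sign on 0–6 s (from -5 to 11); the graph is linear there, so v = 0 at t = 0 + (5)·(6 − 0)/(11 − -5) = 1.875 s.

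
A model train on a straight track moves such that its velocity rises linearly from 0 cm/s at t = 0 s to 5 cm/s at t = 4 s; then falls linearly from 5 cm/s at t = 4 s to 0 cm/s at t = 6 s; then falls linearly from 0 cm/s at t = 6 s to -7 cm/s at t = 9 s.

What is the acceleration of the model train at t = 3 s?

1.25 cm/s²

Acceleration is the slope of the v-t graph on 0–4 s: (5 − 0)/(4 − 0) = 1.25 cm/s².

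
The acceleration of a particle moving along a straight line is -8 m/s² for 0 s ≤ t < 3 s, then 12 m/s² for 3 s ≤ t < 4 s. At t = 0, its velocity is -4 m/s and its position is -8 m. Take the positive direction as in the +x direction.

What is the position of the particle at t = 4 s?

On each constant-a segment, Δv = aΔt and Δx = v₀Δt + ½aΔt²; chain segment to segment.
0–3 s: v starts -4 m/s; Δx = -4·3 + ½·-8·3² = -48 m; v ends -28 m/s.
3–4 s: v starts -28 m/s; Δx = -28·1 + ½·12·1² = -22 m; v ends -16 m/s.
x(4) = -8 + Σ Δx = -78 m.

-78 m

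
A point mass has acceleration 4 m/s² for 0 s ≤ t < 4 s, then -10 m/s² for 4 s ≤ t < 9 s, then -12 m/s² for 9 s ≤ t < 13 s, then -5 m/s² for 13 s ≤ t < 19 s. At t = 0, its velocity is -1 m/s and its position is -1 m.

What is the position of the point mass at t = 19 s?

On each constant-a segment, Δv = aΔt and Δx = v₀Δt + ½aΔt²; chain segment to segment.
0–4 s: v starts -1 m/s; Δx = -1·4 + ½·4·4² = 28 m; v ends 15 m/s.
4–9 s: v starts 15 m/s; Δx = 15·5 + ½·-10·5² = -50 m; v ends -35 m/s.
9–13 s: v starts -35 m/s; Δx = -35·4 + ½·-12·4² = -236 m; v ends -83 m/s.
13–19 s: v starts -83 m/s; Δx = -83·6 + ½·-5·6² = -588 m; v ends -113 m/s.
x(19) = -1 + Σ Δx = -847 m.

-847 m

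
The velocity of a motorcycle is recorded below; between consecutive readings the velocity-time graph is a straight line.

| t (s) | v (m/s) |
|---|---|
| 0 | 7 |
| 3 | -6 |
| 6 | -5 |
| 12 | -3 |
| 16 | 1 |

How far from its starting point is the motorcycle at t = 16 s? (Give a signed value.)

-43 m

Displacement is the signed area under the v-t curve.
0–3 s: ½(7 + -6)(3) = 1.5 m
3–6 s: ½(-6 + -5)(3) = -16.5 m
6–12 s: ½(-5 + -3)(6) = -24 m
12–16 s: ½(-3 + 1)(4) = -4 m
Net displacement = -43 m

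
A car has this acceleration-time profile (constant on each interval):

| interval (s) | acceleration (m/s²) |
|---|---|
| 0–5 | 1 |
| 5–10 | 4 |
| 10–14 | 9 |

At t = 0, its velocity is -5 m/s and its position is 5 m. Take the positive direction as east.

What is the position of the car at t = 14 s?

194.5 m

On each constant-a segment, Δv = aΔt and Δx = v₀Δt + ½aΔt²; chain segment to segment.
0–5 s: v starts -5 m/s; Δx = -5·5 + ½·1·5² = -12.5 m; v ends 0 m/s.
5–10 s: v starts 0 m/s; Δx = 0·5 + ½·4·5² = 50 m; v ends 20 m/s.
10–14 s: v starts 20 m/s; Δx = 20·4 + ½·9·4² = 152 m; v ends 56 m/s.
x(14) = 5 + Σ Δx = 194.5 m.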